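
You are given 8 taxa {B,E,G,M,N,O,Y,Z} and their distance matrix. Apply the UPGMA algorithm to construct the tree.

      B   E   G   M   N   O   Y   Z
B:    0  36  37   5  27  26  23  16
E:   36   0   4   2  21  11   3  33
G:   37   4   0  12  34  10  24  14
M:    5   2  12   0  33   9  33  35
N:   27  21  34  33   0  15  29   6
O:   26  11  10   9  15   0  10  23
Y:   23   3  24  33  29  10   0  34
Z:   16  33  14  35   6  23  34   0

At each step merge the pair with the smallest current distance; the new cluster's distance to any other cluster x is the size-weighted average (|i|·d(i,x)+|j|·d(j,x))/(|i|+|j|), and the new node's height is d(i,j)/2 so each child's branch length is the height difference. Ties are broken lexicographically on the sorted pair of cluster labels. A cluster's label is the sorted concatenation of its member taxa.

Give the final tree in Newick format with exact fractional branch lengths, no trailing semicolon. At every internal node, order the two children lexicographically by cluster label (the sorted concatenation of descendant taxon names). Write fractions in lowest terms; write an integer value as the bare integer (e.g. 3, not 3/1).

((B:43/4,(N:3,Z:3):31/4):151/60,((((E:1,M:1):3,G:4):1,O:5):15/4,Y:35/4):271/60)

1. join E+M (d=2) ⇒ EM; edges |E|=1, |M|=1
  updated: d(B,EM)=41/2, d(EM,G)=8, d(EM,N)=27, d(EM,O)=10, d(EM,Y)=18, d(EM,Z)=34
2. join N+Z (d=6) ⇒ NZ; edges |N|=3, |Z|=3
  updated: d(B,NZ)=43/2, d(EM,NZ)=61/2, d(G,NZ)=24, d(NZ,O)=19, d(NZ,Y)=63/2
3. join EM+G (d=8) ⇒ EGM; edges |EM|=3, |G|=4
  updated: d(B,EGM)=26, d(EGM,NZ)=85/3, d(EGM,O)=10, d(EGM,Y)=20
4. join EGM+O (d=10) ⇒ EGMO; edges |EGM|=1, |O|=5
  updated: d(B,EGMO)=26, d(EGMO,NZ)=26, d(EGMO,Y)=35/2
5. join EGMO+Y (d=35/2) ⇒ EGMOY; edges |EGMO|=15/4, |Y|=35/4
  updated: d(B,EGMOY)=127/5, d(EGMOY,NZ)=271/10
6. join B+NZ (d=43/2) ⇒ BNZ; edges |B|=43/4, |NZ|=31/4
  updated: d(BNZ,EGMOY)=398/15
7. join BNZ+EGMOY (d=398/15) ⇒ BEGMNOYZ; edges |BNZ|=151/60, |EGMOY|=271/60
final tree: ((B:43/4,(N:3,Z:3):31/4):151/60,((((E:1,M:1):3,G:4):1,O:5):15/4,Y:35/4):271/60)
total length: 1771/30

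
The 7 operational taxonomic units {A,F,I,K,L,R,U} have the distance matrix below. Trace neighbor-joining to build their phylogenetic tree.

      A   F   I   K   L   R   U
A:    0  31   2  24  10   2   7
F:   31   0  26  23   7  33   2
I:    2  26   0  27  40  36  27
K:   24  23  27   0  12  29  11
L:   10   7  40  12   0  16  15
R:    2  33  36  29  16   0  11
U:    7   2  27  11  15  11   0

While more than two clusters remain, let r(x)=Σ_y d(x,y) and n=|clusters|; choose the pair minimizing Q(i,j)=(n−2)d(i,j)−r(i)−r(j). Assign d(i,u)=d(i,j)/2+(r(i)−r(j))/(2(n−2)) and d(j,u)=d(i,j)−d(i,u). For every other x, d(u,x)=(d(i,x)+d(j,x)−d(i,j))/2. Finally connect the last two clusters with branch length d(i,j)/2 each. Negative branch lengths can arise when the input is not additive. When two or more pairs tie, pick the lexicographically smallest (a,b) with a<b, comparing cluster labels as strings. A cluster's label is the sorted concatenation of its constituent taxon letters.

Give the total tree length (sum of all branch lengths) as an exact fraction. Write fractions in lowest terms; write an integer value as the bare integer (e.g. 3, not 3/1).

381/8

1. join A+I (d=2, Q=-224) ⇒ AI; edges |A|=-36/5, |I|=46/5
  updated: d(AI,F)=55/2, d(AI,K)=49/2, d(AI,L)=24, d(AI,R)=18, d(AI,U)=16
2. join AI+R (d=18, Q=-145) ⇒ AIR; edges |AI|=75/8, |R|=69/8
  updated: d(AIR,F)=85/4, d(AIR,K)=71/4, d(AIR,L)=11, d(AIR,U)=9/2
3. join F+U (d=2, Q=-319/4) ⇒ FU; edges |F|=107/24, |U|=-59/24
  updated: d(AIR,FU)=95/8, d(FU,K)=16, d(FU,L)=10
4. join AIR+FU (d=95/8, Q=-219/4) ⇒ AFIRU; edges |AIR|=53/8, |FU|=21/4
  updated: d(AFIRU,K)=175/16, d(AFIRU,L)=73/16
5. join AFIRU+K (d=175/16, Q=-55/2) ⇒ AFIKRU; edges |AFIRU|=7/4, |K|=147/16
  updated: d(AFIKRU,L)=45/16
6. join AFIKRU+L (d=45/16) ⇒ AFIKLRU; edges |AFIKRU|=45/32, |L|=45/32
final tree: (((((A:-36/5,I:46/5):75/8,R:69/8):53/8,(F:107/24,U:-59/24):21/4):7/4,K:147/16):45/32,L:45/32)
total length: 381/8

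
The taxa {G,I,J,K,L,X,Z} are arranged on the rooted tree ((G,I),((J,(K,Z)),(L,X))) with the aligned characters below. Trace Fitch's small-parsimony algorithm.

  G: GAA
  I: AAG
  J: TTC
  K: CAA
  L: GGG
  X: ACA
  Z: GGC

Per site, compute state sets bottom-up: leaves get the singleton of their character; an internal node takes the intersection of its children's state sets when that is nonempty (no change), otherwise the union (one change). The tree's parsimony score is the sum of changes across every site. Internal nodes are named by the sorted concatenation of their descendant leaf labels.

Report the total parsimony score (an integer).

site 0, node GI: G={G} ∪ I={A} → {A,G} (+1)
site 0, node KZ: K={C} ∪ Z={G} → {C,G} (+1)
site 0, node JKZ: J={T} ∪ KZ={C,G} → {C,G,T} (+1)
site 0, node LX: L={G} ∪ X={A} → {A,G} (+1)
site 0, node JKLXZ: JKZ={C,G,T} ∩ LX={A,G} → {G} (+0)
site 0, node GIJKLXZ: GI={A,G} ∩ JKLXZ={G} → {G} (+0)
site 1, node GI: G={A} ∩ I={A} → {A} (+0)
site 1, node KZ: K={A} ∪ Z={G} → {A,G} (+1)
site 1, node JKZ: J={T} ∪ KZ={A,G} → {A,G,T} (+1)
site 1, node LX: L={G} ∪ X={C} → {C,G} (+1)
site 1, node JKLXZ: JKZ={A,G,T} ∩ LX={C,G} → {G} (+0)
site 1, node GIJKLXZ: GI={A} ∪ JKLXZ={G} → {A,G} (+1)
site 2, node GI: G={A} ∪ I={G} → {A,G} (+1)
site 2, node KZ: K={A} ∪ Z={C} → {A,C} (+1)
site 2, node JKZ: J={C} ∩ KZ={A,C} → {C} (+0)
site 2, node LX: L={G} ∪ X={A} → {A,G} (+1)
site 2, node JKLXZ: JKZ={C} ∪ LX={A,G} → {A,C,G} (+1)
site 2, node GIJKLXZ: GI={A,G} ∩ JKLXZ={A,C,G} → {A,G} (+0)
per-site changes: [4, 4, 4]; total = 12

12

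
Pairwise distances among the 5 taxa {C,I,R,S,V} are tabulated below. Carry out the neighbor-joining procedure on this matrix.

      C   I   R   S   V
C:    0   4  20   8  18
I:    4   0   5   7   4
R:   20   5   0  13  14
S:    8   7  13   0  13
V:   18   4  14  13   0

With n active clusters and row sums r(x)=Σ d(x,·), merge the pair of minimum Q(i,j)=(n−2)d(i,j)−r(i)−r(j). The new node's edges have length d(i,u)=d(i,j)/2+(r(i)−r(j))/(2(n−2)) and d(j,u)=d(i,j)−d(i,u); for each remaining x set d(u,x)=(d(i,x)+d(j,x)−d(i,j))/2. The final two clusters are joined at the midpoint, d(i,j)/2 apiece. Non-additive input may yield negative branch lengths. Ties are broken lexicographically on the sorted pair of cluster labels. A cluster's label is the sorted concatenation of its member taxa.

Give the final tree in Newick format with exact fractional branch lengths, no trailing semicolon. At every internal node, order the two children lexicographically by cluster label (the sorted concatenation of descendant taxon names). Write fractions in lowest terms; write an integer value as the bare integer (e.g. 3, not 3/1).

((((C:11/2,S:5/2):9/2,I:-3):1/2,R:15/2):13/4,V:13/4)

iteration 1: select C,S (d=8, Q=-67); attach at lengths (11/2, 5/2); label the merged cluster CS
  updated: d(CS,I)=3/2, d(CS,R)=25/2, d(CS,V)=23/2
iteration 2: select CS,I (d=3/2, Q=-33); attach at lengths (9/2, -3); label the merged cluster CIS
  updated: d(CIS,R)=8, d(CIS,V)=7
iteration 3: select CIS,R (d=8, Q=-29); attach at lengths (1/2, 15/2); label the merged cluster CIRS
  updated: d(CIRS,V)=13/2
iteration 4: select CIRS,V (d=13/2); attach at lengths (13/4, 13/4); label the merged cluster CIRSV
final tree: ((((C:11/2,S:5/2):9/2,I:-3):1/2,R:15/2):13/4,V:13/4)
total length: 24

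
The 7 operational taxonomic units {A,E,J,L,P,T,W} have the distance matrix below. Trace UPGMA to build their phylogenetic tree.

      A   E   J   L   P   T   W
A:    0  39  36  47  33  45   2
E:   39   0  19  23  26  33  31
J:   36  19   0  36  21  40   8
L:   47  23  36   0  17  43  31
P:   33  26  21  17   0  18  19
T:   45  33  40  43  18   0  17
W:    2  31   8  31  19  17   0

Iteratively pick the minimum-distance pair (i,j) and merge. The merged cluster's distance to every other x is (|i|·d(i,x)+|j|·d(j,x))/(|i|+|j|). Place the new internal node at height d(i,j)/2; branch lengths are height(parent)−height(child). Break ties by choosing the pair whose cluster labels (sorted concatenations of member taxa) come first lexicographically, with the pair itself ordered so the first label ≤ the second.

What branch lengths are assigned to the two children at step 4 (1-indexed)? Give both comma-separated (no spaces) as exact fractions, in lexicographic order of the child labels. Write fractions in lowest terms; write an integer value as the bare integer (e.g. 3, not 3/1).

iteration 1: select A,W (d=2); attach at lengths (1, 1); label the merged cluster AW
  updated: d(AW,E)=35, d(AW,J)=22, d(AW,L)=39, d(AW,P)=26, d(AW,T)=31
iteration 2: select L,P (d=17); attach at lengths (17/2, 17/2); label the merged cluster LP
  updated: d(AW,LP)=65/2, d(E,LP)=49/2, d(J,LP)=57/2, d(LP,T)=61/2
iteration 3: select E,J (d=19); attach at lengths (19/2, 19/2); label the merged cluster EJ
  updated: d(AW,EJ)=57/2, d(EJ,LP)=53/2, d(EJ,T)=73/2
iteration 4: select EJ,LP (d=53/2); attach at lengths (15/4, 19/4); label the merged cluster EJLP
  updated: d(AW,EJLP)=61/2, d(EJLP,T)=67/2
iteration 5: select AW,EJLP (d=61/2); attach at lengths (57/4, 2); label the merged cluster AEJLPW
  updated: d(AEJLPW,T)=98/3
iteration 6: select AEJLPW,T (d=98/3); attach at lengths (13/12, 49/3); label the merged cluster AEJLPTW
final tree: (((A:1,W:1):57/4,((E:19/2,J:19/2):15/4,(L:17/2,P:17/2):19/4):2):13/12,T:49/3)
total length: 481/6

15/4,19/4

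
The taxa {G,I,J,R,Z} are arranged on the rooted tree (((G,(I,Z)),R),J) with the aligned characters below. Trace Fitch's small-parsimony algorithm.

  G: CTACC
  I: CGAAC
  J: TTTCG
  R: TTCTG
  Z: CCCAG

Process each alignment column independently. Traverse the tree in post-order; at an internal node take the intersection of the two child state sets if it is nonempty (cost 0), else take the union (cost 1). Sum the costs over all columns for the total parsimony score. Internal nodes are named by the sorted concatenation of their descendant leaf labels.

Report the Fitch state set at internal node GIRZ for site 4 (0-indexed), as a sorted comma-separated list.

[col 0] IZ: children I:{C}, Z:{C} ∩→ {C}; cost 0
[col 0] GIZ: children G:{C}, IZ:{C} ∩→ {C}; cost 0
[col 0] GIRZ: children GIZ:{C}, R:{T} ∪→ {C,T}; cost 1
[col 0] GIJRZ: children GIRZ:{C,T}, J:{T} ∩→ {T}; cost 0
[col 1] IZ: children I:{G}, Z:{C} ∪→ {C,G}; cost 1
[col 1] GIZ: children G:{T}, IZ:{C,G} ∪→ {C,G,T}; cost 1
[col 1] GIRZ: children GIZ:{C,G,T}, R:{T} ∩→ {T}; cost 0
[col 1] GIJRZ: children GIRZ:{T}, J:{T} ∩→ {T}; cost 0
[col 2] IZ: children I:{A}, Z:{C} ∪→ {A,C}; cost 1
[col 2] GIZ: children G:{A}, IZ:{A,C} ∩→ {A}; cost 0
[col 2] GIRZ: children GIZ:{A}, R:{C} ∪→ {A,C}; cost 1
[col 2] GIJRZ: children GIRZ:{A,C}, J:{T} ∪→ {A,C,T}; cost 1
[col 3] IZ: children I:{A}, Z:{A} ∩→ {A}; cost 0
[col 3] GIZ: children G:{C}, IZ:{A} ∪→ {A,C}; cost 1
[col 3] GIRZ: children GIZ:{A,C}, R:{T} ∪→ {A,C,T}; cost 1
[col 3] GIJRZ: children GIRZ:{A,C,T}, J:{C} ∩→ {C}; cost 0
[col 4] IZ: children I:{C}, Z:{G} ∪→ {C,G}; cost 1
[col 4] GIZ: children G:{C}, IZ:{C,G} ∩→ {C}; cost 0
[col 4] GIRZ: children GIZ:{C}, R:{G} ∪→ {C,G}; cost 1
[col 4] GIJRZ: children GIRZ:{C,G}, J:{G} ∩→ {G}; cost 0
per-site changes: [1, 2, 3, 2, 2]; total = 10

C,G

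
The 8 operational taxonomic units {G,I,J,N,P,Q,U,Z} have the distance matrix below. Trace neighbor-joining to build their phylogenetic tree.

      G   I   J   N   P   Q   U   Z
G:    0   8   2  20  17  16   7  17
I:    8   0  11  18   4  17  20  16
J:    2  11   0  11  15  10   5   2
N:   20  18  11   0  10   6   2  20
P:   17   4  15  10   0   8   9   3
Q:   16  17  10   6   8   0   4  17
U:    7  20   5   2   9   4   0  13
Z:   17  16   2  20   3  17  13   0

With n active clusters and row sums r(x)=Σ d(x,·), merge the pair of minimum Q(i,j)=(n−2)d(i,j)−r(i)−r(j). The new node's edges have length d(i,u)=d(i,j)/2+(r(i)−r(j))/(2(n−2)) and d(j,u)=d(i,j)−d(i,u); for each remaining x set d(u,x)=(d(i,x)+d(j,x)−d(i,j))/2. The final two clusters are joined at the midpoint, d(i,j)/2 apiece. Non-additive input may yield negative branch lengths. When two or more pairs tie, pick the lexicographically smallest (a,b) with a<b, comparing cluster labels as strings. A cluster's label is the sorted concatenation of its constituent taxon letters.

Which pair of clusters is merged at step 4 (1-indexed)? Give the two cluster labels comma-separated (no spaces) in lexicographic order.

iteration 1: select I,P (d=4, Q=-136); attach at lengths (13/3, -1/3); label the merged cluster IP
  updated: d(G,IP)=21/2, d(IP,J)=11, d(IP,N)=12, d(IP,Q)=21/2, d(IP,U)=25/2, d(IP,Z)=15/2
iteration 2: select J,Z (d=2, Q=-215/2); attach at lengths (-51/20, 91/20); label the merged cluster JZ
  updated: d(G,JZ)=17/2, d(IP,JZ)=33/4, d(JZ,N)=29/2, d(JZ,Q)=25/2, d(JZ,U)=8
iteration 3: select N,U (d=2, Q=-80); attach at lengths (29/8, -13/8); label the merged cluster NU
  updated: d(G,NU)=25/2, d(IP,NU)=45/4, d(JZ,NU)=41/4, d(NU,Q)=4
iteration 4: select NU,Q (d=4, Q=-69); attach at lengths (7/6, 17/6); label the merged cluster NQU
  updated: d(G,NQU)=49/4, d(IP,NQU)=71/8, d(JZ,NQU)=75/8
iteration 5: select G,JZ (d=17/2, Q=-323/8); attach at lengths (177/32, 95/32); label the merged cluster GJZ
  updated: d(GJZ,IP)=41/8, d(GJZ,NQU)=105/16
iteration 6: select GJZ,IP (d=41/8, Q=-329/16); attach at lengths (45/32, 119/32); label the merged cluster GIJPZ
  updated: d(GIJPZ,NQU)=165/32
iteration 7: select GIJPZ,NQU (d=165/32); attach at lengths (165/64, 165/64); label the merged cluster GIJNPQUZ
final tree: (((G:177/32,(J:-51/20,Z:91/20):95/32):45/32,(I:13/3,P:-1/3):119/32):165/64,((N:29/8,U:-13/8):7/6,Q:17/6):165/64)
total length: 985/32

NU,Q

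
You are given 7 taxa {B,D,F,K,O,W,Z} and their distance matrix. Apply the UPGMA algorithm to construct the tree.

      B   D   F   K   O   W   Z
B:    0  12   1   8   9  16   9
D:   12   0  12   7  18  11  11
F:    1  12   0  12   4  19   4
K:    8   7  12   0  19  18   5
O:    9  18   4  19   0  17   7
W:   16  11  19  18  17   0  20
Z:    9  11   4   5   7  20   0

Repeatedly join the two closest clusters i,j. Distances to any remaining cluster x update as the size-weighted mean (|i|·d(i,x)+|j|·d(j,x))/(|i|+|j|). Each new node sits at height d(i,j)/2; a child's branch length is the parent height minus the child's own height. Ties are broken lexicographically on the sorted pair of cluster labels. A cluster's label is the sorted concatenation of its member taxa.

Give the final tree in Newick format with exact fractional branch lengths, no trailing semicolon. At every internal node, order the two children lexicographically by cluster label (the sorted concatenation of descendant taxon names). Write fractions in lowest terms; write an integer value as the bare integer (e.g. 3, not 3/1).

((((B:1/2,F:1/2):11/4,O:13/4):85/36,(D:9/2,(K:5/2,Z:5/2):2):10/9):101/36,W:101/12)

1. join B+F (d=1) ⇒ BF; edges |B|=1/2, |F|=1/2
  updated: d(BF,D)=12, d(BF,K)=10, d(BF,O)=13/2, d(BF,W)=35/2, d(BF,Z)=13/2
2. join K+Z (d=5) ⇒ KZ; edges |K|=5/2, |Z|=5/2
  updated: d(BF,KZ)=33/4, d(D,KZ)=9, d(KZ,O)=13, d(KZ,W)=19
3. join BF+O (d=13/2) ⇒ BFO; edges |BF|=11/4, |O|=13/4
  updated: d(BFO,D)=14, d(BFO,KZ)=59/6, d(BFO,W)=52/3
4. join D+KZ (d=9) ⇒ DKZ; edges |D|=9/2, |KZ|=2
  updated: d(BFO,DKZ)=101/9, d(DKZ,W)=49/3
5. join BFO+DKZ (d=101/9) ⇒ BDFKOZ; edges |BFO|=85/36, |DKZ|=10/9
  updated: d(BDFKOZ,W)=101/6
6. join BDFKOZ+W (d=101/6) ⇒ BDFKOWZ; edges |BDFKOZ|=101/36, |W|=101/12
final tree: ((((B:1/2,F:1/2):11/4,O:13/4):85/36,(D:9/2,(K:5/2,Z:5/2):2):10/9):101/36,W:101/12)
total length: 1195/36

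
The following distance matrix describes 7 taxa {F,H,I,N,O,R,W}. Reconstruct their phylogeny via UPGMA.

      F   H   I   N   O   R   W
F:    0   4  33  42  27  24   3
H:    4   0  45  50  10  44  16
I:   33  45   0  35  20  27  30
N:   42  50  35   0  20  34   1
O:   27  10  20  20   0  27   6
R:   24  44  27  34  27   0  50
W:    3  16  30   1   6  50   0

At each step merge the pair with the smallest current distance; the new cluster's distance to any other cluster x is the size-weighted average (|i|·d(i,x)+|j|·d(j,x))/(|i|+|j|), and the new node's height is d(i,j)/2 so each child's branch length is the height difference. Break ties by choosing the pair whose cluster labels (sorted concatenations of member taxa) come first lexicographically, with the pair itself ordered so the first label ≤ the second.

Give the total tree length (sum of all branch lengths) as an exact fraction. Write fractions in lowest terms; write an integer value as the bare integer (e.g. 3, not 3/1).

1. join N+W (d=1) ⇒ NW; edges |N|=1/2, |W|=1/2
  updated: d(F,NW)=45/2, d(H,NW)=33, d(I,NW)=65/2, d(NW,O)=13, d(NW,R)=42
2. join F+H (d=4) ⇒ FH; edges |F|=2, |H|=2
  updated: d(FH,I)=39, d(FH,NW)=111/4, d(FH,O)=37/2, d(FH,R)=34
3. join NW+O (d=13) ⇒ NOW; edges |NW|=6, |O|=13/2
  updated: d(FH,NOW)=74/3, d(I,NOW)=85/3, d(NOW,R)=37
4. join FH+NOW (d=74/3) ⇒ FHNOW; edges |FH|=31/3, |NOW|=35/6
  updated: d(FHNOW,I)=163/5, d(FHNOW,R)=179/5
5. join I+R (d=27) ⇒ IR; edges |I|=27/2, |R|=27/2
  updated: d(FHNOW,IR)=171/5
6. join FHNOW+IR (d=171/5) ⇒ FHINORW; edges |FHNOW|=143/30, |IR|=18/5
final tree: (((F:2,H:2):31/3,((N:1/2,W:1/2):6,O:13/2):35/6):143/30,(I:27/2,R:27/2):18/5)
total length: 2071/30

2071/30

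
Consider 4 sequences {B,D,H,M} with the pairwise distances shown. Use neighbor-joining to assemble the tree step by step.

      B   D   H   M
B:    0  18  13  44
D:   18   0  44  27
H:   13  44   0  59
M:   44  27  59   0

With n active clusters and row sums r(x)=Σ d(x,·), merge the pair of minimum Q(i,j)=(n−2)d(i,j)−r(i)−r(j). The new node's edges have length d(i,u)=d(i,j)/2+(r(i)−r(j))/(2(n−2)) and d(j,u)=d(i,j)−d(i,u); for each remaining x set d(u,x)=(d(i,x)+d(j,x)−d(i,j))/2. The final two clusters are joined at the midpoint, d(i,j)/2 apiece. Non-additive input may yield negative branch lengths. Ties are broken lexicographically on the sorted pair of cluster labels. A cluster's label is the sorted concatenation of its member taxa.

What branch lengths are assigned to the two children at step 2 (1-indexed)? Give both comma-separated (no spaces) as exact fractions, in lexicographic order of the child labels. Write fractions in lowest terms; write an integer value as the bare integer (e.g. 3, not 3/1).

iteration 1: select B,H (d=13, Q=-165); attach at lengths (-15/4, 67/4); label the merged cluster BH
  updated: d(BH,D)=49/2, d(BH,M)=45
iteration 2: select BH,D (d=49/2, Q=-193/2); attach at lengths (85/4, 13/4); label the merged cluster BDH
  updated: d(BDH,M)=95/4
iteration 3: select BDH,M (d=95/4); attach at lengths (95/8, 95/8); label the merged cluster BDHM
final tree: (((B:-15/4,H:67/4):85/4,D:13/4):95/8,M:95/8)
total length: 245/4

85/4,13/4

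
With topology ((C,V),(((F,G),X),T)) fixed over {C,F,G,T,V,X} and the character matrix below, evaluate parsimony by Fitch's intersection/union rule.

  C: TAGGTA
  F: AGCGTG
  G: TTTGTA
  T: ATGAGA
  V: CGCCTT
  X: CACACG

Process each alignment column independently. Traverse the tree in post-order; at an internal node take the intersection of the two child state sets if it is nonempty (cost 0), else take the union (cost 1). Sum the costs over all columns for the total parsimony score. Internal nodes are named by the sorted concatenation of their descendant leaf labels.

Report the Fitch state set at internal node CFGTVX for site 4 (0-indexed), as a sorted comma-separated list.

[col 0] CV: children C:{T}, V:{C} ∪→ {C,T}; cost 1
[col 0] FG: children F:{A}, G:{T} ∪→ {A,T}; cost 1
[col 0] FGX: children FG:{A,T}, X:{C} ∪→ {A,C,T}; cost 1
[col 0] FGTX: children FGX:{A,C,T}, T:{A} ∩→ {A}; cost 0
[col 0] CFGTVX: children CV:{C,T}, FGTX:{A} ∪→ {A,C,T}; cost 1
[col 1] CV: children C:{A}, V:{G} ∪→ {A,G}; cost 1
[col 1] FG: children F:{G}, G:{T} ∪→ {G,T}; cost 1
[col 1] FGX: children FG:{G,T}, X:{A} ∪→ {A,G,T}; cost 1
[col 1] FGTX: children FGX:{A,G,T}, T:{T} ∩→ {T}; cost 0
[col 1] CFGTVX: children CV:{A,G}, FGTX:{T} ∪→ {A,G,T}; cost 1
[col 2] CV: children C:{G}, V:{C} ∪→ {C,G}; cost 1
[col 2] FG: children F:{C}, G:{T} ∪→ {C,T}; cost 1
[col 2] FGX: children FG:{C,T}, X:{C} ∩→ {C}; cost 0
[col 2] FGTX: children FGX:{C}, T:{G} ∪→ {C,G}; cost 1
[col 2] CFGTVX: children CV:{C,G}, FGTX:{C,G} ∩→ {C,G}; cost 0
[col 3] CV: children C:{G}, V:{C} ∪→ {C,G}; cost 1
[col 3] FG: children F:{G}, G:{G} ∩→ {G}; cost 0
[col 3] FGX: children FG:{G}, X:{A} ∪→ {A,G}; cost 1
[col 3] FGTX: children FGX:{A,G}, T:{A} ∩→ {A}; cost 0
[col 3] CFGTVX: children CV:{C,G}, FGTX:{A} ∪→ {A,C,G}; cost 1
[col 4] CV: children C:{T}, V:{T} ∩→ {T}; cost 0
[col 4] FG: children F:{T}, G:{T} ∩→ {T}; cost 0
[col 4] FGX: children FG:{T}, X:{C} ∪→ {C,T}; cost 1
[col 4] FGTX: children FGX:{C,T}, T:{G} ∪→ {C,G,T}; cost 1
[col 4] CFGTVX: children CV:{T}, FGTX:{C,G,T} ∩→ {T}; cost 0
[col 5] CV: children C:{A}, V:{T} ∪→ {A,T}; cost 1
[col 5] FG: children F:{G}, G:{A} ∪→ {A,G}; cost 1
[col 5] FGX: children FG:{A,G}, X:{G} ∩→ {G}; cost 0
[col 5] FGTX: children FGX:{G}, T:{A} ∪→ {A,G}; cost 1
[col 5] CFGTVX: children CV:{A,T}, FGTX:{A,G} ∩→ {A}; cost 0
per-site changes: [4, 4, 3, 3, 2, 3]; total = 19

T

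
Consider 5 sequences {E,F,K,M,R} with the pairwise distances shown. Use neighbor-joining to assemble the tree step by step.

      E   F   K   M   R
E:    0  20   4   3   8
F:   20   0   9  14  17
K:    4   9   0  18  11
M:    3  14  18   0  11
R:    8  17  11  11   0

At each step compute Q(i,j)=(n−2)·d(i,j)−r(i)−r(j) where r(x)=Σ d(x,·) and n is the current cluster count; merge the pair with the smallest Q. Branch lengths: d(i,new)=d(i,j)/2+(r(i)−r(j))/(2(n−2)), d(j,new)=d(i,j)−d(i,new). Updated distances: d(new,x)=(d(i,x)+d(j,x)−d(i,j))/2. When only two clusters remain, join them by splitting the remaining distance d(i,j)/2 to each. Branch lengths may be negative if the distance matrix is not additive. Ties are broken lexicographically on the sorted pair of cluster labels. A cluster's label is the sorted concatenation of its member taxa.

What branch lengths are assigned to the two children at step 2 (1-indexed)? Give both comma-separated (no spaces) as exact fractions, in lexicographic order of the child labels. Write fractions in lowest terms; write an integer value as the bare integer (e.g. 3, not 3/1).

1. join F+K (d=9, Q=-75) ⇒ FK; edges |F|=15/2, |K|=3/2
  updated: d(E,FK)=15/2, d(FK,M)=23/2, d(FK,R)=19/2
2. join E+M (d=3, Q=-38) ⇒ EM; edges |E|=-1/4, |M|=13/4
  updated: d(EM,FK)=8, d(EM,R)=8
3. join EM+FK (d=8, Q=-51/2) ⇒ EFKM; edges |EM|=13/4, |FK|=19/4
  updated: d(EFKM,R)=19/4
4. join EFKM+R (d=19/4) ⇒ EFKMR; edges |EFKM|=19/8, |R|=19/8
final tree: (((E:-1/4,M:13/4):13/4,(F:15/2,K:3/2):19/4):19/8,R:19/8)
total length: 99/4

-1/4,13/4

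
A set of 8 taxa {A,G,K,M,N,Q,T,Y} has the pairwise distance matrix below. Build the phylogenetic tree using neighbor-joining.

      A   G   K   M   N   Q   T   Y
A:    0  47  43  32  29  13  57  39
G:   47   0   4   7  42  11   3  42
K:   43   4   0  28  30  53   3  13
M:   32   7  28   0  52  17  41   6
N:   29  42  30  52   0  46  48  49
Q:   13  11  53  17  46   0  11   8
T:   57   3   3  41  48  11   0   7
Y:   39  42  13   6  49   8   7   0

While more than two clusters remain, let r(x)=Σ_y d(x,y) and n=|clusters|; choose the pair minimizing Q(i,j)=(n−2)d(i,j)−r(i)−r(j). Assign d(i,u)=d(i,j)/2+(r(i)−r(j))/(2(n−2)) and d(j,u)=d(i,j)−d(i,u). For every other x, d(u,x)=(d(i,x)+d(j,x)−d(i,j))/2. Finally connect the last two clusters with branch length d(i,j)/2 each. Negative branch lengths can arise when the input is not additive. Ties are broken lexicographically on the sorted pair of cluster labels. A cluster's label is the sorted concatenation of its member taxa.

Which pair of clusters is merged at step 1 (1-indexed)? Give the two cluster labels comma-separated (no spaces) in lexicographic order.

A,N

step 1: merge (A,N) at d=29, Q=-382; branch lengths A→23/2, N→35/2; new cluster AN
  updated: d(AN,G)=30, d(AN,K)=22, d(AN,M)=55/2, d(AN,Q)=15, d(AN,T)=38, d(AN,Y)=59/2
step 2: merge (K,T) at d=3, Q=-211; branch lengths K→7/2, T→-1/2; new cluster KT
  updated: d(AN,KT)=57/2, d(G,KT)=2, d(KT,M)=33, d(KT,Q)=61/2, d(KT,Y)=17/2
step 3: merge (G,KT) at d=2, Q=-373/2; branch lengths G→-5/16, KT→37/16; new cluster GKT
  updated: d(AN,GKT)=113/4, d(GKT,M)=19, d(GKT,Q)=79/4, d(GKT,Y)=97/4
step 4: merge (M,Y) at d=6, Q=-477/4; branch lengths M→79/24, Y→65/24; new cluster MY
  updated: d(AN,MY)=51/2, d(GKT,MY)=149/8, d(MY,Q)=19/2
step 5: merge (AN,Q) at d=15, Q=-83; branch lengths AN→109/8, Q→11/8; new cluster ANQ
  updated: d(ANQ,GKT)=33/2, d(ANQ,MY)=10
step 6: merge (ANQ,GKT) at d=33/2, Q=-361/8; branch lengths ANQ→63/16, GKT→201/16; new cluster AGKNQT
  updated: d(AGKNQT,MY)=97/16
step 7: merge (AGKNQT,MY) at d=97/16; branch lengths AGKNQT→97/32, MY→97/32; new cluster AGKMNQTY
final tree: ((((A:23/2,N:35/2):109/8,Q:11/8):63/16,(G:-5/16,(K:7/2,T:-1/2):37/16):201/16):97/32,(M:79/24,Y:65/24):97/32)
total length: 1241/16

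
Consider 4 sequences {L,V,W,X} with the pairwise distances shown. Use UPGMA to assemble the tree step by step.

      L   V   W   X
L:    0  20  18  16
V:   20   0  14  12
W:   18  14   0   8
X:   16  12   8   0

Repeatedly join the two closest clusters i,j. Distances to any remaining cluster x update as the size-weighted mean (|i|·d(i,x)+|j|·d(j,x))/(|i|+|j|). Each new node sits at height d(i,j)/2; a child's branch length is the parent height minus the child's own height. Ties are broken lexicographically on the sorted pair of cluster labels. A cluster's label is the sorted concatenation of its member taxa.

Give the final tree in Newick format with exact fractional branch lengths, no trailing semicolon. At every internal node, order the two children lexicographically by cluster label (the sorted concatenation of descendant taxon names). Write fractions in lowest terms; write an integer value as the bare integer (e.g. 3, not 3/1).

(L:9,(V:13/2,(W:4,X:4):5/2):5/2)

1. join W+X (d=8) ⇒ WX; edges |W|=4, |X|=4
  updated: d(L,WX)=17, d(V,WX)=13
2. join V+WX (d=13) ⇒ VWX; edges |V|=13/2, |WX|=5/2
  updated: d(L,VWX)=18
3. join L+VWX (d=18) ⇒ LVWX; edges |L|=9, |VWX|=5/2
final tree: (L:9,(V:13/2,(W:4,X:4):5/2):5/2)
total length: 57/2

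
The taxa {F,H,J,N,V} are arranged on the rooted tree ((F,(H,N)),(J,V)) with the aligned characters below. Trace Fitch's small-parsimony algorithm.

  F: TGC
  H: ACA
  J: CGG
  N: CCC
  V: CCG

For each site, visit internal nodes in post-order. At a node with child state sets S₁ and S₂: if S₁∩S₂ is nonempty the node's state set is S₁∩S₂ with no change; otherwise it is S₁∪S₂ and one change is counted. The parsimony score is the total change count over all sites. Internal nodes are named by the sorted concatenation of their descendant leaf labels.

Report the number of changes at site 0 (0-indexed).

[col 0] HN: children H:{A}, N:{C} ∪→ {A,C}; cost 1
[col 0] FHN: children F:{T}, HN:{A,C} ∪→ {A,C,T}; cost 1
[col 0] JV: children J:{C}, V:{C} ∩→ {C}; cost 0
[col 0] FHJNV: children FHN:{A,C,T}, JV:{C} ∩→ {C}; cost 0
[col 1] HN: children H:{C}, N:{C} ∩→ {C}; cost 0
[col 1] FHN: children F:{G}, HN:{C} ∪→ {C,G}; cost 1
[col 1] JV: children J:{G}, V:{C} ∪→ {C,G}; cost 1
[col 1] FHJNV: children FHN:{C,G}, JV:{C,G} ∩→ {C,G}; cost 0
[col 2] HN: children H:{A}, N:{C} ∪→ {A,C}; cost 1
[col 2] FHN: children F:{C}, HN:{A,C} ∩→ {C}; cost 0
[col 2] JV: children J:{G}, V:{G} ∩→ {G}; cost 0
[col 2] FHJNV: children FHN:{C}, JV:{G} ∪→ {C,G}; cost 1
per-site changes: [2, 2, 2]; total = 6

2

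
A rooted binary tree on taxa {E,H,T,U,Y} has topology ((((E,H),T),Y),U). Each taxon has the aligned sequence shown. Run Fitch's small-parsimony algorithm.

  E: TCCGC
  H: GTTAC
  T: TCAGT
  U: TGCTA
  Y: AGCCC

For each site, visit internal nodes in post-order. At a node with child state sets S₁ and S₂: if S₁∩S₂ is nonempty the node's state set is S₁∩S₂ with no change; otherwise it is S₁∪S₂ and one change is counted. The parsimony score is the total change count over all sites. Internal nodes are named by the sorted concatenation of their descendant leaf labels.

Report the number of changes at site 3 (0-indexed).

3

[col 0] EH: children E:{T}, H:{G} ∪→ {G,T}; cost 1
[col 0] EHT: children EH:{G,T}, T:{T} ∩→ {T}; cost 0
[col 0] EHTY: children EHT:{T}, Y:{A} ∪→ {A,T}; cost 1
[col 0] EHTUY: children EHTY:{A,T}, U:{T} ∩→ {T}; cost 0
[col 1] EH: children E:{C}, H:{T} ∪→ {C,T}; cost 1
[col 1] EHT: children EH:{C,T}, T:{C} ∩→ {C}; cost 0
[col 1] EHTY: children EHT:{C}, Y:{G} ∪→ {C,G}; cost 1
[col 1] EHTUY: children EHTY:{C,G}, U:{G} ∩→ {G}; cost 0
[col 2] EH: children E:{C}, H:{T} ∪→ {C,T}; cost 1
[col 2] EHT: children EH:{C,T}, T:{A} ∪→ {A,C,T}; cost 1
[col 2] EHTY: children EHT:{A,C,T}, Y:{C} ∩→ {C}; cost 0
[col 2] EHTUY: children EHTY:{C}, U:{C} ∩→ {C}; cost 0
[col 3] EH: children E:{G}, H:{A} ∪→ {A,G}; cost 1
[col 3] EHT: children EH:{A,G}, T:{G} ∩→ {G}; cost 0
[col 3] EHTY: children EHT:{G}, Y:{C} ∪→ {C,G}; cost 1
[col 3] EHTUY: children EHTY:{C,G}, U:{T} ∪→ {C,G,T}; cost 1
[col 4] EH: children E:{C}, H:{C} ∩→ {C}; cost 0
[col 4] EHT: children EH:{C}, T:{T} ∪→ {C,T}; cost 1
[col 4] EHTY: children EHT:{C,T}, Y:{C} ∩→ {C}; cost 0
[col 4] EHTUY: children EHTY:{C}, U:{A} ∪→ {A,C}; cost 1
per-site changes: [2, 2, 2, 3, 2]; total = 11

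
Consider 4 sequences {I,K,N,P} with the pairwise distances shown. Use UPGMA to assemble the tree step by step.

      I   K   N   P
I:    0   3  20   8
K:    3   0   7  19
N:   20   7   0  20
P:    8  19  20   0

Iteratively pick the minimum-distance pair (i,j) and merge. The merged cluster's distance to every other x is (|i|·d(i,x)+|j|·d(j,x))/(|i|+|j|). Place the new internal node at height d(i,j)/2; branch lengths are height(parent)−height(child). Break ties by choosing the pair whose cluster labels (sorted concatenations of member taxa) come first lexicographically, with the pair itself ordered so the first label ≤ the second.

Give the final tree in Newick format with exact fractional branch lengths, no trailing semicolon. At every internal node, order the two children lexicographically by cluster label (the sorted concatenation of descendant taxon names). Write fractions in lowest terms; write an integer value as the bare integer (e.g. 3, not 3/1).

iteration 1: select I,K (d=3); attach at lengths (3/2, 3/2); label the merged cluster IK
  updated: d(IK,N)=27/2, d(IK,P)=27/2
iteration 2: select IK,N (d=27/2); attach at lengths (21/4, 27/4); label the merged cluster IKN
  updated: d(IKN,P)=47/3
iteration 3: select IKN,P (d=47/3); attach at lengths (13/12, 47/6); label the merged cluster IKNP
final tree: (((I:3/2,K:3/2):21/4,N:27/4):13/12,P:47/6)
total length: 287/12

(((I:3/2,K:3/2):21/4,N:27/4):13/12,P:47/6)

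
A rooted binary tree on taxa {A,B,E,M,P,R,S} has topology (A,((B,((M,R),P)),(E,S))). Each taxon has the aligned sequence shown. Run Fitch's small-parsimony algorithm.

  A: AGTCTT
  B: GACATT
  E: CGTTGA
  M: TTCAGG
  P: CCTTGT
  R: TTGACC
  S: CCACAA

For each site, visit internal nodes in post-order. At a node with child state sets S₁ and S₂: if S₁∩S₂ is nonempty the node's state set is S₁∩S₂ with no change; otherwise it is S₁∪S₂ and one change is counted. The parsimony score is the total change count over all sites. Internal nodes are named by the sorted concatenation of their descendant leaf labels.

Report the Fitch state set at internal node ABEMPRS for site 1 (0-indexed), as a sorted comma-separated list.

MR@0: {T} ∩ {T} = {T} (intersection, +0)
MPR@0: {T} ∪ {C} = {C,T} (union, +1)
BMPR@0: {G} ∪ {C,T} = {C,G,T} (union, +1)
ES@0: {C} ∩ {C} = {C} (intersection, +0)
BEMPRS@0: {C,G,T} ∩ {C} = {C} (intersection, +0)
ABEMPRS@0: {A} ∪ {C} = {A,C} (union, +1)
MR@1: {T} ∩ {T} = {T} (intersection, +0)
MPR@1: {T} ∪ {C} = {C,T} (union, +1)
BMPR@1: {A} ∪ {C,T} = {A,C,T} (union, +1)
ES@1: {G} ∪ {C} = {C,G} (union, +1)
BEMPRS@1: {A,C,T} ∩ {C,G} = {C} (intersection, +0)
ABEMPRS@1: {G} ∪ {C} = {C,G} (union, +1)
MR@2: {C} ∪ {G} = {C,G} (union, +1)
MPR@2: {C,G} ∪ {T} = {C,G,T} (union, +1)
BMPR@2: {C} ∩ {C,G,T} = {C} (intersection, +0)
ES@2: {T} ∪ {A} = {A,T} (union, +1)
BEMPRS@2: {C} ∪ {A,T} = {A,C,T} (union, +1)
ABEMPRS@2: {T} ∩ {A,C,T} = {T} (intersection, +0)
MR@3: {A} ∩ {A} = {A} (intersection, +0)
MPR@3: {A} ∪ {T} = {A,T} (union, +1)
BMPR@3: {A} ∩ {A,T} = {A} (intersection, +0)
ES@3: {T} ∪ {C} = {C,T} (union, +1)
BEMPRS@3: {A} ∪ {C,T} = {A,C,T} (union, +1)
ABEMPRS@3: {C} ∩ {A,C,T} = {C} (intersection, +0)
MR@4: {G} ∪ {C} = {C,G} (union, +1)
MPR@4: {C,G} ∩ {G} = {G} (intersection, +0)
BMPR@4: {T} ∪ {G} = {G,T} (union, +1)
ES@4: {G} ∪ {A} = {A,G} (union, +1)
BEMPRS@4: {G,T} ∩ {A,G} = {G} (intersection, +0)
ABEMPRS@4: {T} ∪ {G} = {G,T} (union, +1)
MR@5: {G} ∪ {C} = {C,G} (union, +1)
MPR@5: {C,G} ∪ {T} = {C,G,T} (union, +1)
BMPR@5: {T} ∩ {C,G,T} = {T} (intersection, +0)
ES@5: {A} ∩ {A} = {A} (intersection, +0)
BEMPRS@5: {T} ∪ {A} = {A,T} (union, +1)
ABEMPRS@5: {T} ∩ {A,T} = {T} (intersection, +0)
per-site changes: [3, 4, 4, 3, 4, 3]; total = 21

C,G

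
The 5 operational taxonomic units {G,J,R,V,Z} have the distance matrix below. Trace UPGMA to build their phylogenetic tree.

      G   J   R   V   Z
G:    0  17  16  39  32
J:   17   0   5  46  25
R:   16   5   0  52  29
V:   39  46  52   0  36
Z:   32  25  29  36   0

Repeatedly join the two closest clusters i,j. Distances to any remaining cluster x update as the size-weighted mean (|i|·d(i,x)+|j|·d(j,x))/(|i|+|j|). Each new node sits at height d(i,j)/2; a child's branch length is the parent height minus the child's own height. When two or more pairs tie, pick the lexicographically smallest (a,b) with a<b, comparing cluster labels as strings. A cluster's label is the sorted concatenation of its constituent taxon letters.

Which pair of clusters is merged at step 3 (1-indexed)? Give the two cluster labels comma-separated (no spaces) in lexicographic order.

GJR,Z

1. join J+R (d=5) ⇒ JR; edges |J|=5/2, |R|=5/2
  updated: d(G,JR)=33/2, d(JR,V)=49, d(JR,Z)=27
2. join G+JR (d=33/2) ⇒ GJR; edges |G|=33/4, |JR|=23/4
  updated: d(GJR,V)=137/3, d(GJR,Z)=86/3
3. join GJR+Z (d=86/3) ⇒ GJRZ; edges |GJR|=73/12, |Z|=43/3
  updated: d(GJRZ,V)=173/4
4. join GJRZ+V (d=173/4) ⇒ GJRVZ; edges |GJRZ|=175/24, |V|=173/8
final tree: (((G:33/4,(J:5/2,R:5/2):23/4):73/12,Z:43/3):175/24,V:173/8)
total length: 205/3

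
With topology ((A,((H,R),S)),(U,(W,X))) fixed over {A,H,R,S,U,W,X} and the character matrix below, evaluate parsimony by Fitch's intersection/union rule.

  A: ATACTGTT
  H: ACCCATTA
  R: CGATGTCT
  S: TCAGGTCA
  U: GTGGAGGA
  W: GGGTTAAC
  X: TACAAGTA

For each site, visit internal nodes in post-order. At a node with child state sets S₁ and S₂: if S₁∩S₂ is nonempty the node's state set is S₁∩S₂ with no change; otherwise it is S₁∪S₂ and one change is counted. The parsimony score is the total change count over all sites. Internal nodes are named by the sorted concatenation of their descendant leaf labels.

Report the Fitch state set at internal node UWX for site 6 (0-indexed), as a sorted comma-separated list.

A,G,T

HR@0: {A} ∪ {C} = {A,C} (union, +1)
HRS@0: {A,C} ∪ {T} = {A,C,T} (union, +1)
AHRS@0: {A} ∩ {A,C,T} = {A} (intersection, +0)
WX@0: {G} ∪ {T} = {G,T} (union, +1)
UWX@0: {G} ∩ {G,T} = {G} (intersection, +0)
AHRSUWX@0: {A} ∪ {G} = {A,G} (union, +1)
HR@1: {C} ∪ {G} = {C,G} (union, +1)
HRS@1: {C,G} ∩ {C} = {C} (intersection, +0)
AHRS@1: {T} ∪ {C} = {C,T} (union, +1)
WX@1: {G} ∪ {A} = {A,G} (union, +1)
UWX@1: {T} ∪ {A,G} = {A,G,T} (union, +1)
AHRSUWX@1: {C,T} ∩ {A,G,T} = {T} (intersection, +0)
HR@2: {C} ∪ {A} = {A,C} (union, +1)
HRS@2: {A,C} ∩ {A} = {A} (intersection, +0)
AHRS@2: {A} ∩ {A} = {A} (intersection, +0)
WX@2: {G} ∪ {C} = {C,G} (union, +1)
UWX@2: {G} ∩ {C,G} = {G} (intersection, +0)
AHRSUWX@2: {A} ∪ {G} = {A,G} (union, +1)
HR@3: {C} ∪ {T} = {C,T} (union, +1)
HRS@3: {C,T} ∪ {G} = {C,G,T} (union, +1)
AHRS@3: {C} ∩ {C,G,T} = {C} (intersection, +0)
WX@3: {T} ∪ {A} = {A,T} (union, +1)
UWX@3: {G} ∪ {A,T} = {A,G,T} (union, +1)
AHRSUWX@3: {C} ∪ {A,G,T} = {A,C,G,T} (union, +1)
HR@4: {A} ∪ {G} = {A,G} (union, +1)
HRS@4: {A,G} ∩ {G} = {G} (intersection, +0)
AHRS@4: {T} ∪ {G} = {G,T} (union, +1)
WX@4: {T} ∪ {A} = {A,T} (union, +1)
UWX@4: {A} ∩ {A,T} = {A} (intersection, +0)
AHRSUWX@4: {G,T} ∪ {A} = {A,G,T} (union, +1)
HR@5: {T} ∩ {T} = {T} (intersection, +0)
HRS@5: {T} ∩ {T} = {T} (intersection, +0)
AHRS@5: {G} ∪ {T} = {G,T} (union, +1)
WX@5: {A} ∪ {G} = {A,G} (union, +1)
UWX@5: {G} ∩ {A,G} = {G} (intersection, +0)
AHRSUWX@5: {G,T} ∩ {G} = {G} (intersection, +0)
HR@6: {T} ∪ {C} = {C,T} (union, +1)
HRS@6: {C,T} ∩ {C} = {C} (intersection, +0)
AHRS@6: {T} ∪ {C} = {C,T} (union, +1)
WX@6: {A} ∪ {T} = {A,T} (union, +1)
UWX@6: {G} ∪ {A,T} = {A,G,T} (union, +1)
AHRSUWX@6: {C,T} ∩ {A,G,T} = {T} (intersection, +0)
HR@7: {A} ∪ {T} = {A,T} (union, +1)
HRS@7: {A,T} ∩ {A} = {A} (intersection, +0)
AHRS@7: {T} ∪ {A} = {A,T} (union, +1)
WX@7: {C} ∪ {A} = {A,C} (union, +1)
UWX@7: {A} ∩ {A,C} = {A} (intersection, +0)
AHRSUWX@7: {A,T} ∩ {A} = {A} (intersection, +0)
per-site changes: [4, 4, 3, 5, 4, 2, 4, 3]; total = 29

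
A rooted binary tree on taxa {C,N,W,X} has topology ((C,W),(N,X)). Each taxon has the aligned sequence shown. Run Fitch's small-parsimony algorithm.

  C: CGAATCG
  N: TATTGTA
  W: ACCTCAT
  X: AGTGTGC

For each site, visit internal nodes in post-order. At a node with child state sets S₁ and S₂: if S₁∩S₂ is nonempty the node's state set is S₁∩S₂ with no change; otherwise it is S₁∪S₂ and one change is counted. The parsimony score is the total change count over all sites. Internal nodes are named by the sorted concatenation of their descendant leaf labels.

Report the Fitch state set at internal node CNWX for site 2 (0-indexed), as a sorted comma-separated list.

A,C,T

CW@0: {C} ∪ {A} = {A,C} (union, +1)
NX@0: {T} ∪ {A} = {A,T} (union, +1)
CNWX@0: {A,C} ∩ {A,T} = {A} (intersection, +0)
CW@1: {G} ∪ {C} = {C,G} (union, +1)
NX@1: {A} ∪ {G} = {A,G} (union, +1)
CNWX@1: {C,G} ∩ {A,G} = {G} (intersection, +0)
CW@2: {A} ∪ {C} = {A,C} (union, +1)
NX@2: {T} ∩ {T} = {T} (intersection, +0)
CNWX@2: {A,C} ∪ {T} = {A,C,T} (union, +1)
CW@3: {A} ∪ {T} = {A,T} (union, +1)
NX@3: {T} ∪ {G} = {G,T} (union, +1)
CNWX@3: {A,T} ∩ {G,T} = {T} (intersection, +0)
CW@4: {T} ∪ {C} = {C,T} (union, +1)
NX@4: {G} ∪ {T} = {G,T} (union, +1)
CNWX@4: {C,T} ∩ {G,T} = {T} (intersection, +0)
CW@5: {C} ∪ {A} = {A,C} (union, +1)
NX@5: {T} ∪ {G} = {G,T} (union, +1)
CNWX@5: {A,C} ∪ {G,T} = {A,C,G,T} (union, +1)
CW@6: {G} ∪ {T} = {G,T} (union, +1)
NX@6: {A} ∪ {C} = {A,C} (union, +1)
CNWX@6: {G,T} ∪ {A,C} = {A,C,G,T} (union, +1)
per-site changes: [2, 2, 2, 2, 2, 3, 3]; total = 16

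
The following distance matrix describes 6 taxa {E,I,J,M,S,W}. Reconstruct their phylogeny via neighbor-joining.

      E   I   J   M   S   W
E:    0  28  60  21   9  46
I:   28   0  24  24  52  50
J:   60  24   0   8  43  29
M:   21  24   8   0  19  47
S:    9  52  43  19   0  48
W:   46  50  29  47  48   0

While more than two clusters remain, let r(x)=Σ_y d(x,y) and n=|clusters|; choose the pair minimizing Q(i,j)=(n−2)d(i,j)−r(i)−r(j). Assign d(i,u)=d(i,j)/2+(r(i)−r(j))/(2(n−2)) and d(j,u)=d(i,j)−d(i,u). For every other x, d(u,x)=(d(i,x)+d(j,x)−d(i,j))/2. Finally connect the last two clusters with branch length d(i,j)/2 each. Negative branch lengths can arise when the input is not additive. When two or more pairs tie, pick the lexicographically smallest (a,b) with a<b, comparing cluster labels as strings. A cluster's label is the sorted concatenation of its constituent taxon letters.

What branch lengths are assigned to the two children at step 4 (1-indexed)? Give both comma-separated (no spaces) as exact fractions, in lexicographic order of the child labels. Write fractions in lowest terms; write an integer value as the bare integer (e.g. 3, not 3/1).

107/16,245/16

iteration 1: select E,S (d=9, Q=-299); attach at lengths (29/8, 43/8); label the merged cluster ES
  updated: d(ES,I)=71/2, d(ES,J)=47, d(ES,M)=31/2, d(ES,W)=85/2
iteration 2: select J,W (d=29, Q=-379/2); attach at lengths (53/12, 295/12); label the merged cluster JW
  updated: d(ES,JW)=121/4, d(I,JW)=45/2, d(JW,M)=13
iteration 3: select ES,M (d=31/2, Q=-411/4); attach at lengths (239/16, 9/16); label the merged cluster EMS
  updated: d(EMS,I)=22, d(EMS,JW)=111/8
iteration 4: select EMS,I (d=22, Q=-467/8); attach at lengths (107/16, 245/16); label the merged cluster EIMS
  updated: d(EIMS,JW)=115/16
iteration 5: select EIMS,JW (d=115/16); attach at lengths (115/32, 115/32); label the merged cluster EIJMSW
final tree: ((((E:29/8,S:43/8):239/16,M:9/16):107/16,I:245/16):115/32,(J:53/12,W:295/12):115/32)
total length: 1323/16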